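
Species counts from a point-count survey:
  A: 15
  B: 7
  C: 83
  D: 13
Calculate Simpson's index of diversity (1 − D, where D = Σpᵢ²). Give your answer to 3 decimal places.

0.473

Total N = 15+7+83+13 = 118, so the proportions are 0.12712, 0.05932, 0.70339, 0.11017 (working shown to 5 dp, full precision carried).
D = 0.12712² + 0.05932² + 0.70339² + 0.11017² = 0.01616 + 0.00352 + 0.49476 + 0.01214 = 0.52657.
So 1 − D = 0.47343, i.e. 0.473 to 3 decimal places.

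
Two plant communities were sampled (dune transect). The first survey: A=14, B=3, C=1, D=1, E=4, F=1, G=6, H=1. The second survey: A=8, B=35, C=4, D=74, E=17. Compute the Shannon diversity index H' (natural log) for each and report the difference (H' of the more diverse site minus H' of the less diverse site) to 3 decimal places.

The first survey: N=31, proportions 0.45161, 0.09677, 0.03226, 0.03226, 0.12903, 0.03226, 0.19355, 0.03226, giving H' = 1.61017 (working shown to 5 dp, full precision carried).
The second survey: N=138, proportions 0.05797, 0.25362, 0.02899, 0.53623, 0.12319, giving H' = 1.20781.
Difference = |1.61017 − 1.20781| = 0.40236, i.e. 0.402 to 3 decimal places.

0.402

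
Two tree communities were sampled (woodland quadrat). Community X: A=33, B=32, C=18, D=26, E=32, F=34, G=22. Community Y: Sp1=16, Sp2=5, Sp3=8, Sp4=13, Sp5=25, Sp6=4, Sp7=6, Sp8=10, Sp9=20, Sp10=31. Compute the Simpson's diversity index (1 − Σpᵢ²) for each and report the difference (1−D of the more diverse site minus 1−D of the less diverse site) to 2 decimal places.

0.01

Community X: N=197, proportions 0.1675, 0.1624, 0.0914, 0.132, 0.1624, 0.1726, 0.1117, giving 1−D = 0.8511 (working shown to 4 dp, full precision carried).
Community Y: N=138, proportions 0.1159, 0.0362, 0.058, 0.0942, 0.1812, 0.029, 0.0435, 0.0725, 0.1449, 0.2246, giving 1−D = 0.8607.
Difference = |0.8511 − 0.8607| = 0.0096, i.e. 0.01 to 2 decimal places.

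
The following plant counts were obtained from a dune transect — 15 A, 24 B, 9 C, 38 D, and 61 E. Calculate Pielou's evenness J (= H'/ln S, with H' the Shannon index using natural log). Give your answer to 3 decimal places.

Total N = 15+24+9+38+61 = 147, so the proportions are 0.10204, 0.16327, 0.06122, 0.2585, 0.41497 (working shown to 5 dp, full precision carried).
H' = −Σ pᵢ ln pᵢ = −((-0.23290) + (-0.29590) + (-0.17101) + (-0.34972) + (-0.36499)) = 1.41451.
With S = 5 species, ln S = 1.60944, so J = 1.41451/1.60944 = 0.87888, i.e. 0.879 to 3 decimal places.

0.879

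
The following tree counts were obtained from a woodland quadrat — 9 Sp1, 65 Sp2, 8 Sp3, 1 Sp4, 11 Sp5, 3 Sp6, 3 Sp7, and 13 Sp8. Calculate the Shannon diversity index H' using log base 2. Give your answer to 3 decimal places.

2.044

Total N = 9+65+8+1+11+3+3+13 = 113, so the proportions are 0.079646, 0.575221, 0.070796, 0.00885, 0.097345, 0.026549, 0.026549, 0.115044 (working shown to 6 dp, full precision carried).
Each pᵢ log₂ pᵢ term: 0.079646×(-3.650254)=-0.290728, 0.575221×(-0.797811)=-0.458918, 0.070796×(-3.820179)=-0.270455, 0.00885×(-6.820179)=-0.060356, 0.097345×(-3.360747)=-0.327152, 0.026549×(-5.235216)=-0.138988, 0.026549×(-5.235216)=-0.138988, 0.115044×(-3.119739)=-0.358908.
Sum = -2.044493, so H' = 2.044.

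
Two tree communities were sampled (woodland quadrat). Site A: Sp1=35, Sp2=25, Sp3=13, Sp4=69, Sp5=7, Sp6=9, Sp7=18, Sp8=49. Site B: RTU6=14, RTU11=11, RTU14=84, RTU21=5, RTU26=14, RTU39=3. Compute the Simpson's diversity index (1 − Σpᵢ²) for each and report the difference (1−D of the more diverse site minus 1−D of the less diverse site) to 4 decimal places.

0.2527

Site A: N=225, proportions 0.155556, 0.111111, 0.057778, 0.306667, 0.031111, 0.04, 0.08, 0.217778, giving 1−D = 0.809679 (working shown to 6 dp, full precision carried).
Site B: N=131, proportions 0.10687, 0.083969, 0.641221, 0.038168, 0.10687, 0.022901, giving 1−D = 0.556961.
Difference = |0.809679 − 0.556961| = 0.252718, i.e. 0.2527 to 4 decimal places.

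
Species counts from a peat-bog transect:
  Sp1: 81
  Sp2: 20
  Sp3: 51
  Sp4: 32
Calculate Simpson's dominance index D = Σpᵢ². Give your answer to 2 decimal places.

Total N = 81+20+51+32 = 184, so the proportions are 0.4402, 0.1087, 0.2772, 0.1739 (working shown to 4 dp, full precision carried).
D = 0.4402² + 0.1087² + 0.2772² + 0.1739² = 0.1938 + 0.0118 + 0.0768 + 0.0302 = 0.3127.
To 2 decimal places, D = 0.31.

0.31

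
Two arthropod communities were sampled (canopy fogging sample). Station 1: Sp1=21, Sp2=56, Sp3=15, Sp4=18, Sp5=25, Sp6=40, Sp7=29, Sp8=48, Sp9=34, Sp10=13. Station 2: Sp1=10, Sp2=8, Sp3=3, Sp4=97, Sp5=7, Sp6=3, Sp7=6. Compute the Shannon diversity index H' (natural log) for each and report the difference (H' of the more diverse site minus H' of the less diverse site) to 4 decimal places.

Station 1: N=299, proportions 0.070234, 0.187291, 0.050167, 0.060201, 0.083612, 0.133779, 0.09699, 0.160535, 0.113712, 0.043478, giving H' = 2.199644 (working shown to 6 dp, full precision carried).
Station 2: N=134, proportions 0.074627, 0.059701, 0.022388, 0.723881, 0.052239, 0.022388, 0.044776, giving H' = 1.059243.
Difference = |2.199644 − 1.059243| = 1.140401, i.e. 1.1404 to 4 decimal places.

1.1404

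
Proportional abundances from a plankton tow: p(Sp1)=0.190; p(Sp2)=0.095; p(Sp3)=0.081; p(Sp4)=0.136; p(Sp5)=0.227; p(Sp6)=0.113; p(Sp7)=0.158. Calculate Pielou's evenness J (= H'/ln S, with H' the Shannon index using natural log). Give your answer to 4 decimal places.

0.9705

H' = −Σ pᵢ ln pᵢ = −((-0.315539) + (-0.223618) + (-0.203578) + (-0.271334) + (-0.336597) + (-0.246382) + (-0.291535)) = 1.888582 (working shown to 6 dp, full precision carried).
With S = 7 species, ln S = 1.945910, so J = 1.888582/1.945910 = 0.970539, i.e. 0.9705 to 4 decimal places.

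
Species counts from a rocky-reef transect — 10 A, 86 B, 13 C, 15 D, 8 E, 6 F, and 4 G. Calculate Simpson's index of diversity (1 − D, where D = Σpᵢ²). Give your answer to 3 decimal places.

Total N = 10+86+13+15+8+6+4 = 142, so the proportions are 0.07042, 0.60563, 0.09155, 0.10563, 0.05634, 0.04225, 0.02817 (working shown to 5 dp, full precision carried).
D = 0.07042² + 0.60563² + 0.09155² + 0.10563² + 0.05634² + 0.04225² + 0.02817² = 0.00496 + 0.36679 + 0.00838 + 0.01116 + 0.00317 + 0.00179 + 0.00079 = 0.39704.
So 1 − D = 0.60296, i.e. 0.603 to 3 decimal places.

0.603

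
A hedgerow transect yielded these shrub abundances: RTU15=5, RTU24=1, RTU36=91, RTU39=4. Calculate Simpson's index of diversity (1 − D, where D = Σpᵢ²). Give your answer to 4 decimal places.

Total N = 5+1+91+4 = 101, so the proportions are 0.049505, 0.009901, 0.90099, 0.039604 (working shown to 6 dp, full precision carried).
D = 0.049505² + 0.009901² + 0.90099² + 0.039604² = 0.002451 + 0.000098 + 0.811783 + 0.001568 = 0.815900.
So 1 − D = 0.184100, i.e. 0.1841 to 4 decimal places.

0.1841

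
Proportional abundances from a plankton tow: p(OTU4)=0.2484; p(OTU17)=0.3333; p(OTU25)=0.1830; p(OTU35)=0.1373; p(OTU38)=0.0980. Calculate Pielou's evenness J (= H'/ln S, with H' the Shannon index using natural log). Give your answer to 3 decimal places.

0.946

H' = −Σ pᵢ ln pᵢ = −((-0.34595) + (-0.36620) + (-0.31078) + (-0.27262) + (-0.22763)) = 1.52319 (working shown to 5 dp, full precision carried).
With S = 5 species, ln S = 1.60944, so J = 1.52319/1.60944 = 0.94641, i.e. 0.946 to 3 decimal places.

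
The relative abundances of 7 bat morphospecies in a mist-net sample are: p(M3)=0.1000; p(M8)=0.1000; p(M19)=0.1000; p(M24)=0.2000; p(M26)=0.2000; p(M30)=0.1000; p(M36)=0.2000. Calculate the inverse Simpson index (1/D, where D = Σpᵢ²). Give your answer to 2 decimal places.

6.25

D = 0.1² + 0.1² + 0.1² + 0.2² + 0.2² + 0.1² + 0.2² = 0.010000 + 0.010000 + 0.010000 + 0.040000 + 0.040000 + 0.010000 + 0.040000 = 0.160000 (working shown to 6 dp, full precision carried).
So 1/D = 6.2500, i.e. 6.25 to 2 decimal places.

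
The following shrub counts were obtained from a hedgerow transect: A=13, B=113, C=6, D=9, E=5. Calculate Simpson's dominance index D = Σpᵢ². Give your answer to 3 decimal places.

Total N = 13+113+6+9+5 = 146, so the proportions are 0.08904, 0.77397, 0.0411, 0.06164, 0.03425 (working shown to 5 dp, full precision carried).
D = 0.08904² + 0.77397² + 0.0411² + 0.06164² + 0.03425² = 0.00793 + 0.59903 + 0.00169 + 0.00380 + 0.00117 = 0.61362.
To 3 decimal places, D = 0.614.

0.614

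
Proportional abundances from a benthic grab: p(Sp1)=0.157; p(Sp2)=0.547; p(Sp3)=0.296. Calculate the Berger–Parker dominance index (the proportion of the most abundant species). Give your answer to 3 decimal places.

0.547

The largest proportion is 0.547, i.e. d = 0.547 to 3 decimal places.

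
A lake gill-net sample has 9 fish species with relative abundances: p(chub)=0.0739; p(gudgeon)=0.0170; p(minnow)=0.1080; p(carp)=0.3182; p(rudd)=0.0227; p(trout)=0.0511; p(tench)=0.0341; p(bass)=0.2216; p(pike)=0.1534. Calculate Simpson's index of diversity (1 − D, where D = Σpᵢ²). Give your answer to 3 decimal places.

D = 0.0739² + 0.017² + 0.108² + 0.3182² + 0.0227² + 0.0511² + 0.0341² + 0.2216² + 0.1534² = 0.00546 + 0.00029 + 0.01166 + 0.10125 + 0.00052 + 0.00261 + 0.00116 + 0.04911 + 0.02353 = 0.19559 (working shown to 5 dp, full precision carried).
So 1 − D = 0.80441, i.e. 0.804 to 3 decimal places.

0.804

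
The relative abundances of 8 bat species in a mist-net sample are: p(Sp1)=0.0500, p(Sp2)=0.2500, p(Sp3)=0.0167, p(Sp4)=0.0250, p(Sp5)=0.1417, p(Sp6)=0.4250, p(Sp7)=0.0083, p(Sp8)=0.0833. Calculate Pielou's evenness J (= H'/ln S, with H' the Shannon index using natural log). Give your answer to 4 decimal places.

0.7426

H' = −Σ pᵢ ln pᵢ = −((-0.149787) + (-0.346574) + (-0.068342) + (-0.092222) + (-0.276888) + (-0.363658) + (-0.039769) + (-0.207026)) = 1.544266 (working shown to 6 dp, full precision carried).
With S = 8 species, ln S = 2.079442, so J = 1.544266/2.079442 = 0.742635, i.e. 0.7426 to 4 decimal places.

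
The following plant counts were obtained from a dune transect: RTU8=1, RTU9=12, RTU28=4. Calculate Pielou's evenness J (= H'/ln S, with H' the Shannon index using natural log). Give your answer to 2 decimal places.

Total N = 1+12+4 = 17, so the proportions are 0.0588, 0.7059, 0.2353 (working shown to 4 dp, full precision carried).
H' = −Σ pᵢ ln pᵢ = −((-0.1667) + (-0.2459) + (-0.3405)) = 0.7530.
With S = 3 species, ln S = 1.0986, so J = 0.7530/1.0986 = 0.6854, i.e. 0.69 to 2 decimal places.

0.69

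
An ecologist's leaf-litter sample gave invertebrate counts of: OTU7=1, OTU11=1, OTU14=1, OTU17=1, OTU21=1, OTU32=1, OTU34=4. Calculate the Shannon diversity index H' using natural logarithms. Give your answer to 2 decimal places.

1.75

Total N = 1+1+1+1+1+1+4 = 10, so the proportions are 0.1, 0.1, 0.1, 0.1, 0.1, 0.1, 0.4 (working shown to 4 dp, full precision carried).
Each pᵢ ln pᵢ term: 0.1×(-2.3026)=-0.2303, 0.1×(-2.3026)=-0.2303, 0.1×(-2.3026)=-0.2303, 0.1×(-2.3026)=-0.2303, 0.1×(-2.3026)=-0.2303, 0.1×(-2.3026)=-0.2303, 0.4×(-0.9163)=-0.3665.
Sum = -1.7481, so H' = 1.75.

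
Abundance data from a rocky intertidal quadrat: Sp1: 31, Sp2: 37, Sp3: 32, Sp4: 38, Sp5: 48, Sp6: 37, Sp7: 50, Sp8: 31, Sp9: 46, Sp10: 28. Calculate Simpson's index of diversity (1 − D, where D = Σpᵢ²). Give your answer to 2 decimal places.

Total N = 31+37+32+38+48+37+50+31+46+28 = 378, so the proportions are 0.082, 0.0979, 0.0847, 0.1005, 0.127, 0.0979, 0.1323, 0.082, 0.1217, 0.0741 (working shown to 4 dp, full precision carried).
D = 0.082² + 0.0979² + 0.0847² + 0.1005² + 0.127² + 0.0979² + 0.1323² + 0.082² + 0.1217² + 0.0741² = 0.0067 + 0.0096 + 0.0072 + 0.0101 + 0.0161 + 0.0096 + 0.0175 + 0.0067 + 0.0148 + 0.0055 = 0.1038.
So 1 − D = 0.8962, i.e. 0.90 to 2 decimal places.

0.90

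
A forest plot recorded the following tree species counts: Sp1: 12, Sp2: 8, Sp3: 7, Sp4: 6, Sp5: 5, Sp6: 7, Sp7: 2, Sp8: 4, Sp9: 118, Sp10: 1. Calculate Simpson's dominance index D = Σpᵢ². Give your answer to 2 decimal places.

Total N = 12+8+7+6+5+7+2+4+118+1 = 170, so the proportions are 0.0706, 0.0471, 0.0412, 0.0353, 0.0294, 0.0412, 0.0118, 0.0235, 0.6941, 0.0059 (working shown to 4 dp, full precision carried).
D = 0.0706² + 0.0471² + 0.0412² + 0.0353² + 0.0294² + 0.0412² + 0.0118² + 0.0235² + 0.6941² + 0.0059² = 0.0050 + 0.0022 + 0.0017 + 0.0012 + 0.0009 + 0.0017 + 0.0001 + 0.0006 + 0.4818 + 0.0000 = 0.4952.
To 2 decimal places, D = 0.50.

0.50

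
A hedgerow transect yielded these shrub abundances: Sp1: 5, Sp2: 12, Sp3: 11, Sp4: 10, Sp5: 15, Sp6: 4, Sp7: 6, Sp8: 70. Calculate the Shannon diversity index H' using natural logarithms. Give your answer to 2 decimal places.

1.57

Total N = 5+12+11+10+15+4+6+70 = 133, so the proportions are 0.0376, 0.0902, 0.0827, 0.0752, 0.1128, 0.0301, 0.0451, 0.5263 (working shown to 4 dp, full precision carried).
Each pᵢ ln pᵢ term: 0.0376×(-3.2809)=-0.1233, 0.0902×(-2.4054)=-0.2170, 0.0827×(-2.4925)=-0.2061, 0.0752×(-2.5878)=-0.1946, 0.1128×(-2.1823)=-0.2461, 0.0301×(-3.5041)=-0.1054, 0.0451×(-3.0986)=-0.1398, 0.5263×(-0.6419)=-0.3378.
Sum = -1.5702, so H' = 1.57.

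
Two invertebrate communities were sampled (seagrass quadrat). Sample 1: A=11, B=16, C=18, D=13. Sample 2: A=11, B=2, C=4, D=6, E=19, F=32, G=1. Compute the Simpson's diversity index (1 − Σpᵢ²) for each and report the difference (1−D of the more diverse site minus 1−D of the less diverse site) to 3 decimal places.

0.019

Sample 1: N=58, proportions 0.18966, 0.27586, 0.31034, 0.22414, giving 1−D = 0.74138 (working shown to 5 dp, full precision carried).
Sample 2: N=75, proportions 0.14667, 0.02667, 0.05333, 0.08, 0.25333, 0.42667, 0.01333, giving 1−D = 0.72213.
Difference = |0.74138 − 0.72213| = 0.01925, i.e. 0.019 to 3 decimal places.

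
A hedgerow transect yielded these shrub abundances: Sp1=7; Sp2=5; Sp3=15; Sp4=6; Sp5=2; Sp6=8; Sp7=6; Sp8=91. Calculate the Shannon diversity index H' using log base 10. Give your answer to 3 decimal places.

0.557

Total N = 7+5+15+6+2+8+6+91 = 140, so the proportions are 0.05, 0.03571, 0.10714, 0.04286, 0.01429, 0.05714, 0.04286, 0.65 (working shown to 5 dp, full precision carried).
Each pᵢ log₁₀ pᵢ term: 0.05×(-1.30103)=-0.06505, 0.03571×(-1.44716)=-0.05168, 0.10714×(-0.97004)=-0.10393, 0.04286×(-1.36798)=-0.05863, 0.01429×(-1.84510)=-0.02636, 0.05714×(-1.24304)=-0.07103, 0.04286×(-1.36798)=-0.05863, 0.65×(-0.18709)=-0.12161.
Sum = -0.55692, so H' = 0.557.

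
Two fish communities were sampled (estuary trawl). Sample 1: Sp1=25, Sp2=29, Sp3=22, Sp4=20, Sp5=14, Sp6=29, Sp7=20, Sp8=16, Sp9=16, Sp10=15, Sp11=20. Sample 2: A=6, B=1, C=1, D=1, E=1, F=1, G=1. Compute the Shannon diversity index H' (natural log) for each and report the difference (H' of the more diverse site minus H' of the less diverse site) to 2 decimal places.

Sample 1: N=226, proportions 0.11062, 0.12832, 0.09735, 0.0885, 0.06195, 0.12832, 0.0885, 0.0708, 0.0708, 0.06637, 0.0885, giving H' = 2.36827 (working shown to 5 dp, full precision carried).
Sample 2: N=12, proportions 0.5, 0.08333, 0.08333, 0.08333, 0.08333, 0.08333, 0.08333, giving H' = 1.58903.
Difference = |2.36827 − 1.58903| = 0.77924, i.e. 0.78 to 2 decimal places.

0.78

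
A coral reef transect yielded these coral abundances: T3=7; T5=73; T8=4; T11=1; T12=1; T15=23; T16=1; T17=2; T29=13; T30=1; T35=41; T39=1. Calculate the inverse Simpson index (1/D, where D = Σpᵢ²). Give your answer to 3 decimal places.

Total N = 7+73+4+1+1+23+1+2+13+1+41+1 = 168, so the proportions are 0.0416667, 0.4345238, 0.0238095, 0.0059524, 0.0059524, 0.1369048, 0.0059524, 0.0119048, 0.077381, 0.0059524, 0.2440476, 0.0059524 (working shown to 7 dp, full precision carried).
D = 0.0416667² + 0.4345238² + 0.0238095² + 0.0059524² + 0.0059524² + 0.1369048² + 0.0059524² + 0.0119048² + 0.077381² + 0.0059524² + 0.2440476² + 0.0059524² = 0.0017361 + 0.1888109 + 0.0005669 + 0.0000354 + 0.0000354 + 0.0187429 + 0.0000354 + 0.0001417 + 0.0059878 + 0.0000354 + 0.0595592 + 0.0000354 = 0.2757228.
So 1/D = 3.62683, i.e. 3.627 to 3 decimal places.

3.627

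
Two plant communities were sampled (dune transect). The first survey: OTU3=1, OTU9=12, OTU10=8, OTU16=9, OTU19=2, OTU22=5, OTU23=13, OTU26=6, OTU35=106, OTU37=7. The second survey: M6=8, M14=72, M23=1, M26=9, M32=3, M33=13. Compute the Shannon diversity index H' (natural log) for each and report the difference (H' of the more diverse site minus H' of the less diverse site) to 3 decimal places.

The first survey: N=169, proportions 0.00592, 0.07101, 0.04734, 0.05325, 0.01183, 0.02959, 0.07692, 0.0355, 0.62722, 0.04142, giving H' = 1.41568 (working shown to 5 dp, full precision carried).
The second survey: N=106, proportions 0.07547, 0.67925, 0.00943, 0.08491, 0.0283, 0.12264, giving H' = 1.06938.
Difference = |1.41568 − 1.06938| = 0.34630, i.e. 0.346 to 3 decimal places.

0.346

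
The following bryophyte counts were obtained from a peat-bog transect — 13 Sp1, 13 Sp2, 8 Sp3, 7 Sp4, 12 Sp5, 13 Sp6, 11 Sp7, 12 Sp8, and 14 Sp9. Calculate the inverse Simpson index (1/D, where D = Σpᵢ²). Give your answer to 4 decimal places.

Total N = 13+13+8+7+12+13+11+12+14 = 103, so the proportions are 0.12621359, 0.12621359, 0.0776699, 0.06796117, 0.11650485, 0.12621359, 0.10679612, 0.11650485, 0.13592233 (working shown to 8 dp, full precision carried).
D = 0.12621359² + 0.12621359² + 0.0776699² + 0.06796117² + 0.11650485² + 0.12621359² + 0.10679612² + 0.11650485² + 0.13592233² = 0.01592987 + 0.01592987 + 0.00603261 + 0.00461872 + 0.01357338 + 0.01592987 + 0.01140541 + 0.01357338 + 0.01847488 = 0.11546800.
So 1/D = 8.660408, i.e. 8.6604 to 4 decimal places.

8.6604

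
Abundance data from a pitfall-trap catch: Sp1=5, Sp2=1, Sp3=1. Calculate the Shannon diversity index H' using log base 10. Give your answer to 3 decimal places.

0.346

Total N = 5+1+1 = 7, so the proportions are 0.71429, 0.14286, 0.14286 (working shown to 5 dp, full precision carried).
Each pᵢ log₁₀ pᵢ term: 0.71429×(-0.14613)=-0.10438, 0.14286×(-0.84510)=-0.12073, 0.14286×(-0.84510)=-0.12073.
Sum = -0.34583, so H' = 0.346.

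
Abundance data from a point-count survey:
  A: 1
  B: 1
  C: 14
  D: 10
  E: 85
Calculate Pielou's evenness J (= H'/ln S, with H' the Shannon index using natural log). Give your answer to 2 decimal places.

Total N = 1+1+14+10+85 = 111, so the proportions are 0.009, 0.009, 0.1261, 0.0901, 0.7658 (working shown to 4 dp, full precision carried).
H' = −Σ pᵢ ln pᵢ = −((-0.0424) + (-0.0424) + (-0.2611) + (-0.2168) + (-0.2044)) = 0.7672.
With S = 5 species, ln S = 1.6094, so J = 0.7672/1.6094 = 0.4767, i.e. 0.48 to 2 decimal places.

0.48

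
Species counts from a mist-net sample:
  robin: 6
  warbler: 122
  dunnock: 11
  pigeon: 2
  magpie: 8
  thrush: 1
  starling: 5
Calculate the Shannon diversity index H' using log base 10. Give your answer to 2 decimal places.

0.37

Total N = 6+122+11+2+8+1+5 = 155, so the proportions are 0.0387, 0.7871, 0.071, 0.0129, 0.0516, 0.0065, 0.0323 (working shown to 4 dp, full precision carried).
Each pᵢ log₁₀ pᵢ term: 0.0387×(-1.4122)=-0.0547, 0.7871×(-0.1040)=-0.0818, 0.071×(-1.1489)=-0.0815, 0.0129×(-1.8893)=-0.0244, 0.0516×(-1.2872)=-0.0664, 0.0065×(-2.1903)=-0.0141, 0.0323×(-1.4914)=-0.0481.
Sum = -0.3711, so H' = 0.37.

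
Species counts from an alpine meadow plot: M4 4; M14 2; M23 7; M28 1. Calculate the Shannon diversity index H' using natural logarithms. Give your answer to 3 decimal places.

1.171

Total N = 4+2+7+1 = 14, so the proportions are 0.28571, 0.14286, 0.5, 0.07143 (working shown to 5 dp, full precision carried).
Each pᵢ ln pᵢ term: 0.28571×(-1.25276)=-0.35793, 0.14286×(-1.94591)=-0.27799, 0.5×(-0.69315)=-0.34657, 0.07143×(-2.63906)=-0.18850.
Sum = -1.17100, so H' = 1.171.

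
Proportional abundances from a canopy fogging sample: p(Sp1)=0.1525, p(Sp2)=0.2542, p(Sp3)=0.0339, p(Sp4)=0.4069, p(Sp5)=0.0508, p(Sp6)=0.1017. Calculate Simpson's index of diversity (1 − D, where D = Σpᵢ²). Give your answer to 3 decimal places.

0.732

D = 0.1525² + 0.2542² + 0.0339² + 0.4069² + 0.0508² + 0.1017² = 0.02326 + 0.06462 + 0.00115 + 0.16557 + 0.00258 + 0.01034 = 0.26751 (working shown to 5 dp, full precision carried).
So 1 − D = 0.73249, i.e. 0.732 to 3 decimal places.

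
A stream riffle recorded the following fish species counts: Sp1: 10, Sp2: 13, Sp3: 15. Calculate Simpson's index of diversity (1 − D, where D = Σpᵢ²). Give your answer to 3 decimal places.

Total N = 10+13+15 = 38, so the proportions are 0.26316, 0.34211, 0.39474 (working shown to 5 dp, full precision carried).
D = 0.26316² + 0.34211² + 0.39474² = 0.06925 + 0.11704 + 0.15582 = 0.34211.
So 1 − D = 0.65789, i.e. 0.658 to 3 decimal places.

0.658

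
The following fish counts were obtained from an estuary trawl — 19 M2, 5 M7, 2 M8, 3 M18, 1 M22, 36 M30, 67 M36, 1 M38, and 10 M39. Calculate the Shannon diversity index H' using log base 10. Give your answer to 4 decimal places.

0.6431

Total N = 19+5+2+3+1+36+67+1+10 = 144, so the proportions are 0.131944, 0.034722, 0.013889, 0.020833, 0.006944, 0.25, 0.465278, 0.006944, 0.069444 (working shown to 6 dp, full precision carried).
Each pᵢ log₁₀ pᵢ term: 0.131944×(-0.879609)=-0.116060, 0.034722×(-1.459392)=-0.050673, 0.013889×(-1.857332)=-0.025796, 0.020833×(-1.681241)=-0.035026, 0.006944×(-2.158362)=-0.014989, 0.25×(-0.602060)=-0.150515, 0.465278×(-0.332288)=-0.154606, 0.006944×(-2.158362)=-0.014989, 0.069444×(-1.158362)=-0.080442.
Sum = -0.643095, so H' = 0.6431.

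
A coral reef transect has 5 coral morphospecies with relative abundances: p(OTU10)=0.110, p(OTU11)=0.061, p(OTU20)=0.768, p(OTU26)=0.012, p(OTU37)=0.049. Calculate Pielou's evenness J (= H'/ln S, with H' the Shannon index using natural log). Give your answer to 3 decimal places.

H' = −Σ pᵢ ln pᵢ = −((-0.24280) + (-0.17061) + (-0.20273) + (-0.05307) + (-0.14778)) = 0.81699 (working shown to 5 dp, full precision carried).
With S = 5 species, ln S = 1.60944, so J = 0.81699/1.60944 = 0.50762, i.e. 0.508 to 3 decimal places.

0.508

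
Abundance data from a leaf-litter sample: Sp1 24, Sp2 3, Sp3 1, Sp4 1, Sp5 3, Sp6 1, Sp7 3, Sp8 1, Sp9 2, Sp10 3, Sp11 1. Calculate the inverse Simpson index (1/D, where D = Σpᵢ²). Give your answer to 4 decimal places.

2.9775

Total N = 24+3+1+1+3+1+3+1+2+3+1 = 43, so the proportions are 0.5581395, 0.0697674, 0.0232558, 0.0232558, 0.0697674, 0.0232558, 0.0697674, 0.0232558, 0.0465116, 0.0697674, 0.0232558 (working shown to 7 dp, full precision carried).
D = 0.5581395² + 0.0697674² + 0.0232558² + 0.0232558² + 0.0697674² + 0.0232558² + 0.0697674² + 0.0232558² + 0.0465116² + 0.0697674² + 0.0232558² = 0.3115197 + 0.0048675 + 0.0005408 + 0.0005408 + 0.0048675 + 0.0005408 + 0.0048675 + 0.0005408 + 0.0021633 + 0.0048675 + 0.0005408 = 0.3358572.
So 1/D = 2.977456, i.e. 2.9775 to 4 decimal places.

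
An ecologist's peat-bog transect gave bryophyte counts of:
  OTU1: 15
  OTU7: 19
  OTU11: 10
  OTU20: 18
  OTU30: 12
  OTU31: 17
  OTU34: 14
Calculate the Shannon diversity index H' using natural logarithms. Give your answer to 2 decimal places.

Total N = 15+19+10+18+12+17+14 = 105, so the proportions are 0.1429, 0.181, 0.0952, 0.1714, 0.1143, 0.1619, 0.1333 (working shown to 4 dp, full precision carried).
Each pᵢ ln pᵢ term: 0.1429×(-1.9459)=-0.2780, 0.181×(-1.7095)=-0.3093, 0.0952×(-2.3514)=-0.2239, 0.1714×(-1.7636)=-0.3023, 0.1143×(-2.1691)=-0.2479, 0.1619×(-1.8207)=-0.2948, 0.1333×(-2.0149)=-0.2687.
Sum = -1.9249, so H' = 1.92.

1.92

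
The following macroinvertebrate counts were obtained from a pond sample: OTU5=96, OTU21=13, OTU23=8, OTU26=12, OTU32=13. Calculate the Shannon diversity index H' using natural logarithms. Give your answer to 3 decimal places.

1.073

Total N = 96+13+8+12+13 = 142, so the proportions are 0.67606, 0.09155, 0.05634, 0.08451, 0.09155 (working shown to 5 dp, full precision carried).
Each pᵢ ln pᵢ term: 0.67606×(-0.39148)=-0.26466, 0.09155×(-2.39088)=-0.21888, 0.05634×(-2.87639)=-0.16205, 0.08451×(-2.47092)=-0.20881, 0.09155×(-2.39088)=-0.21888.
Sum = -1.07329, so H' = 1.073.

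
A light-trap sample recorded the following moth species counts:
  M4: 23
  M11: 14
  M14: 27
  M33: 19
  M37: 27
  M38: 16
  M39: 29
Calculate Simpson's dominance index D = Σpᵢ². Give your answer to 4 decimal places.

Total N = 23+14+27+19+27+16+29 = 155, so the proportions are 0.148387, 0.090323, 0.174194, 0.122581, 0.174194, 0.103226, 0.187097 (working shown to 6 dp, full precision carried).
D = 0.148387² + 0.090323² + 0.174194² + 0.122581² + 0.174194² + 0.103226² + 0.187097² = 0.022019 + 0.008158 + 0.030343 + 0.015026 + 0.030343 + 0.010656 + 0.035005 = 0.151550.
To 4 decimal places, D = 0.1516.

0.1516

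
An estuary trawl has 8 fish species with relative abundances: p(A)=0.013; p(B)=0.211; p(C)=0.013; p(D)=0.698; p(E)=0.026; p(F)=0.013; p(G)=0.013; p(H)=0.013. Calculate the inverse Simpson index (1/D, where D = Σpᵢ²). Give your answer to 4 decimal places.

1.8753

D = 0.013² + 0.211² + 0.013² + 0.698² + 0.026² + 0.013² + 0.013² + 0.013² = 0.0001690 + 0.0445210 + 0.0001690 + 0.4872040 + 0.0006760 + 0.0001690 + 0.0001690 + 0.0001690 = 0.5332460 (working shown to 7 dp, full precision carried).
So 1/D = 1.875307, i.e. 1.8753 to 4 decimal places.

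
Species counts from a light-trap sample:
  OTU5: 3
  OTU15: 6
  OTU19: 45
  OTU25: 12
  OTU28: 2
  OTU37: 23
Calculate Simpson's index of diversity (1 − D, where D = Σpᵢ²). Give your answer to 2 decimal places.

0.67

Total N = 3+6+45+12+2+23 = 91, so the proportions are 0.033, 0.0659, 0.4945, 0.1319, 0.022, 0.2527 (working shown to 4 dp, full precision carried).
D = 0.033² + 0.0659² + 0.4945² + 0.1319² + 0.022² + 0.2527² = 0.0011 + 0.0043 + 0.2445 + 0.0174 + 0.0005 + 0.0639 = 0.3317.
So 1 − D = 0.6683, i.e. 0.67 to 2 decimal places.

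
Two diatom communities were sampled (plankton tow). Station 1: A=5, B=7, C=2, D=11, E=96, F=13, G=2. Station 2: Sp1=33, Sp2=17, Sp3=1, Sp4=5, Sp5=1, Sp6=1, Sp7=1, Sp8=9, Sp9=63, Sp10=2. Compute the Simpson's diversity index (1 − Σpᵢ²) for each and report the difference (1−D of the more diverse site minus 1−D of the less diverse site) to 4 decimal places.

0.2097

Station 1: N=136, proportions 0.036765, 0.051471, 0.014706, 0.080882, 0.705882, 0.095588, 0.014706, giving 1−D = 0.481618 (working shown to 6 dp, full precision carried).
Station 2: N=133, proportions 0.24812, 0.12782, 0.007519, 0.037594, 0.007519, 0.007519, 0.007519, 0.067669, 0.473684, 0.015038, giving 1−D = 0.691277.
Difference = |0.481618 − 0.691277| = 0.209659, i.e. 0.2097 to 4 decimal places.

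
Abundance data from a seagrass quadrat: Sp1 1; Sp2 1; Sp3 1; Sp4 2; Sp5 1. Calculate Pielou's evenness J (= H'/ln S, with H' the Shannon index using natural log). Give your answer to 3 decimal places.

0.970

Total N = 1+1+1+2+1 = 6, so the proportions are 0.16667, 0.16667, 0.16667, 0.33333, 0.16667 (working shown to 5 dp, full precision carried).
H' = −Σ pᵢ ln pᵢ = −((-0.29863) + (-0.29863) + (-0.29863) + (-0.36620) + (-0.29863)) = 1.56071.
With S = 5 species, ln S = 1.60944, so J = 1.56071/1.60944 = 0.96972, i.e. 0.970 to 3 decimal places.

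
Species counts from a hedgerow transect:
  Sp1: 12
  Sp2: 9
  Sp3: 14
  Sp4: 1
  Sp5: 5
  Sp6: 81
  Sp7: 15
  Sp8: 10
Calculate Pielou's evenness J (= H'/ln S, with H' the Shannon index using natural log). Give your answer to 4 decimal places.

0.7178

Total N = 12+9+14+1+5+81+15+10 = 147, so the proportions are 0.081633, 0.061224, 0.095238, 0.006803, 0.034014, 0.55102, 0.102041, 0.068027 (working shown to 6 dp, full precision carried).
H' = −Σ pᵢ ln pᵢ = −((-0.204533) + (-0.171013) + (-0.223941) + (-0.033949) + (-0.115000) + (-0.328399) + (-0.232896) + (-0.182847)) = 1.492576.
With S = 8 species, ln S = 2.079442, so J = 1.492576/2.079442 = 0.717777, i.e. 0.7178 to 4 decimal places.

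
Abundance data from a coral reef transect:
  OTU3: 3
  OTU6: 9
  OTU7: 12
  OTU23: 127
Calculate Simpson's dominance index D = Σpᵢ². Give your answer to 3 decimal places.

0.718

Total N = 3+9+12+127 = 151, so the proportions are 0.01987, 0.0596, 0.07947, 0.84106 (working shown to 5 dp, full precision carried).
D = 0.01987² + 0.0596² + 0.07947² + 0.84106² = 0.00039 + 0.00355 + 0.00632 + 0.70738 = 0.71764.
To 3 decimal places, D = 0.718.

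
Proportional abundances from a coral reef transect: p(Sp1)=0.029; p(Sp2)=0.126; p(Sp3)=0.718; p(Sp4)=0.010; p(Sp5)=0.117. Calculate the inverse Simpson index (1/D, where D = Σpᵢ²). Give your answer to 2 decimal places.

1.83

D = 0.029² + 0.126² + 0.718² + 0.01² + 0.117² = 0.00084 + 0.01588 + 0.51552 + 0.00010 + 0.01369 = 0.54603 (working shown to 5 dp, full precision carried).
So 1/D = 1.8314, i.e. 1.83 to 2 decimal places.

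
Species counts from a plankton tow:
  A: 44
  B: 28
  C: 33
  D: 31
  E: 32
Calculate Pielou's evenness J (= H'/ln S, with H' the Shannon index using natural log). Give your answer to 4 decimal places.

Total N = 44+28+33+31+32 = 168, so the proportions are 0.261905, 0.166667, 0.196429, 0.184524, 0.190476 (working shown to 6 dp, full precision carried).
H' = −Σ pᵢ ln pᵢ = −((-0.350893) + (-0.298627) + (-0.319679) + (-0.311841) + (-0.315853)) = 1.596893.
With S = 5 species, ln S = 1.609438, so J = 1.596893/1.609438 = 0.992205, i.e. 0.9922 to 4 decimal places.

0.9922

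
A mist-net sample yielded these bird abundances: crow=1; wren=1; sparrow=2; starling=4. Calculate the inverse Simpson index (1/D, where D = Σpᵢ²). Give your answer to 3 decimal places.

Total N = 1+1+2+4 = 8, so the proportions are 0.125, 0.125, 0.25, 0.5 (working shown to 6 dp, full precision carried).
D = 0.125² + 0.125² + 0.25² + 0.5² = 0.015625 + 0.015625 + 0.062500 + 0.250000 = 0.343750.
So 1/D = 2.90909, i.e. 2.909 to 3 decimal places.

2.909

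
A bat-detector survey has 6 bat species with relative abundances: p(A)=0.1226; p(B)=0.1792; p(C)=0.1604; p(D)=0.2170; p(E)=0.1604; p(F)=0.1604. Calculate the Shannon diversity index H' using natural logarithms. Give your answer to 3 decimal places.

1.778

Each pᵢ ln pᵢ term (working shown to 5 dp, full precision carried): 0.1226×(-2.09883)=-0.25732, 0.1792×(-1.71925)=-0.30809, 0.1604×(-1.83008)=-0.29355, 0.217×(-1.52786)=-0.33155, 0.1604×(-1.83008)=-0.29355, 0.1604×(-1.83008)=-0.29355.
Sum = -1.77759, so H' = 1.778.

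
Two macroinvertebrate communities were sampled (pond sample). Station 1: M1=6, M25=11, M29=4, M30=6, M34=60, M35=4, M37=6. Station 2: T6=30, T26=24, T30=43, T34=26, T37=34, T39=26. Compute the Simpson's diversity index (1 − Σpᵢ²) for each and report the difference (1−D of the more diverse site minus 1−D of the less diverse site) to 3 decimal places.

Station 1: N=97, proportions 0.061856, 0.113402, 0.041237, 0.061856, 0.618557, 0.041237, 0.061856, giving 1−D = 0.589648 (working shown to 6 dp, full precision carried).
Station 2: N=183, proportions 0.163934, 0.131148, 0.234973, 0.142077, 0.185792, 0.142077, giving 1−D = 0.825823.
Difference = |0.589648 − 0.825823| = 0.236175, i.e. 0.236 to 3 decimal places.

0.236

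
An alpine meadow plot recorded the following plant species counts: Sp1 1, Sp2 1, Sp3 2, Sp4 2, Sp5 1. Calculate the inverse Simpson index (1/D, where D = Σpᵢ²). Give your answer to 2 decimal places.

4.45

Total N = 1+1+2+2+1 = 7, so the proportions are 0.142857, 0.142857, 0.285714, 0.285714, 0.142857 (working shown to 6 dp, full precision carried).
D = 0.142857² + 0.142857² + 0.285714² + 0.285714² + 0.142857² = 0.020408 + 0.020408 + 0.081633 + 0.081633 + 0.020408 = 0.224490.
So 1/D = 4.4545, i.e. 4.45 to 2 decimal places.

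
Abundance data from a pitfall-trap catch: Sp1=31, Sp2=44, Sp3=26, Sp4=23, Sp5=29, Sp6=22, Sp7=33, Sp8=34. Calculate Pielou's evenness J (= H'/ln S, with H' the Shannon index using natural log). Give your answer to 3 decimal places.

Total N = 31+44+26+23+29+22+33+34 = 242, so the proportions are 0.1281, 0.18182, 0.10744, 0.09504, 0.11983, 0.09091, 0.13636, 0.1405 (working shown to 5 dp, full precision carried).
H' = −Σ pᵢ ln pᵢ = −((-0.26324) + (-0.30995) + (-0.23968) + (-0.22367) + (-0.25425) + (-0.21799) + (-0.27170) + (-0.27573)) = 2.05621.
With S = 8 species, ln S = 2.07944, so J = 2.05621/2.07944 = 0.98883, i.e. 0.989 to 3 decimal places.

0.989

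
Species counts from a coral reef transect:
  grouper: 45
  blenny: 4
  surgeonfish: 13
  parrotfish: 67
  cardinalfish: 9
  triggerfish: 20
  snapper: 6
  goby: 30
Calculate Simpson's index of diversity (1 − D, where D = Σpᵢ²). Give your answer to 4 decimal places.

0.7844

Total N = 45+4+13+67+9+20+6+30 = 194, so the proportions are 0.231959, 0.020619, 0.06701, 0.345361, 0.046392, 0.103093, 0.030928, 0.154639 (working shown to 6 dp, full precision carried).
D = 0.231959² + 0.020619² + 0.06701² + 0.345361² + 0.046392² + 0.103093² + 0.030928² + 0.154639² = 0.053805 + 0.000425 + 0.004490 + 0.119274 + 0.002152 + 0.010628 + 0.000957 + 0.023913 = 0.215645.
So 1 − D = 0.784355, i.e. 0.7844 to 4 decimal places.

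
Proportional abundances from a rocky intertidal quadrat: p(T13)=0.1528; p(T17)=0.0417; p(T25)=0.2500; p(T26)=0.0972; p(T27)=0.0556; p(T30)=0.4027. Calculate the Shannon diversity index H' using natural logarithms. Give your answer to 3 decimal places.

Each pᵢ ln pᵢ term (working shown to 5 dp, full precision carried): 0.1528×(-1.87863)=-0.28705, 0.0417×(-3.17725)=-0.13249, 0.25×(-1.38629)=-0.34657, 0.0972×(-2.33098)=-0.22657, 0.0556×(-2.88957)=-0.16066, 0.4027×(-0.90956)=-0.36628.
Sum = -1.51963, so H' = 1.520.

1.520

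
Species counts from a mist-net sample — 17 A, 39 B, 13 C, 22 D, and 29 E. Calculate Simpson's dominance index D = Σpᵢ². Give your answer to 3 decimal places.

0.229

Total N = 17+39+13+22+29 = 120, so the proportions are 0.14167, 0.325, 0.10833, 0.18333, 0.24167 (working shown to 5 dp, full precision carried).
D = 0.14167² + 0.325² + 0.10833² + 0.18333² + 0.24167² = 0.02007 + 0.10563 + 0.01174 + 0.03361 + 0.05840 = 0.22944.
To 3 decimal places, D = 0.229.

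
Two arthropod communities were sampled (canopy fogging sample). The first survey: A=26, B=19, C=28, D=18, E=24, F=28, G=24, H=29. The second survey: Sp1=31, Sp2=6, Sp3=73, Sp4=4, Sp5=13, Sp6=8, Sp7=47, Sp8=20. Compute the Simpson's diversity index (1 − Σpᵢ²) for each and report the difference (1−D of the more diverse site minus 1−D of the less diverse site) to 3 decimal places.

0.097

The first survey: N=196, proportions 0.132653, 0.096939, 0.142857, 0.091837, 0.122449, 0.142857, 0.122449, 0.147959, giving 1−D = 0.871876 (working shown to 6 dp, full precision carried).
The second survey: N=202, proportions 0.153465, 0.029703, 0.361386, 0.019802, 0.064356, 0.039604, 0.232673, 0.09901, giving 1−D = 0.774924.
Difference = |0.871876 − 0.774924| = 0.096952, i.e. 0.097 to 3 decimal places.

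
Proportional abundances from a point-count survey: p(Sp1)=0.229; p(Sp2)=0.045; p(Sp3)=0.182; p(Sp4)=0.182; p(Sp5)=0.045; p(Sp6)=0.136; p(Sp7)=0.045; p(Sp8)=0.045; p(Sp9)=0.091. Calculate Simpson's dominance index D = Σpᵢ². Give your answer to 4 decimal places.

0.1536

D = 0.229² + 0.045² + 0.182² + 0.182² + 0.045² + 0.136² + 0.045² + 0.045² + 0.091² = 0.052441 + 0.002025 + 0.033124 + 0.033124 + 0.002025 + 0.018496 + 0.002025 + 0.002025 + 0.008281 = 0.153566 (working shown to 6 dp, full precision carried).
To 4 decimal places, D = 0.1536.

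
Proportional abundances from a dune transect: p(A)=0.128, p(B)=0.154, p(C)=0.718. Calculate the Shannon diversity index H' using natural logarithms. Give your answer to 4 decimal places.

Each pᵢ ln pᵢ term (working shown to 6 dp, full precision carried): 0.128×(-2.055725)=-0.263133, 0.154×(-1.870803)=-0.288104, 0.718×(-0.331286)=-0.237863.
Sum = -0.789100, so H' = 0.7891.

0.7891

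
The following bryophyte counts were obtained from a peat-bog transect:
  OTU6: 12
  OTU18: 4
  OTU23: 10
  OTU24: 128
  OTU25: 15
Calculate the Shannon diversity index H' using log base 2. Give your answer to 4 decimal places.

1.2539

Total N = 12+4+10+128+15 = 169, so the proportions are 0.071006, 0.023669, 0.059172, 0.757396, 0.088757 (working shown to 6 dp, full precision carried).
Each pᵢ log₂ pᵢ term: 0.071006×(-3.815917)=-0.270953, 0.023669×(-5.400879)=-0.127831, 0.059172×(-4.078951)=-0.241358, 0.757396×(-0.400879)=-0.303625, 0.088757×(-3.493989)=-0.310117.
Sum = -1.253884, so H' = 1.2539.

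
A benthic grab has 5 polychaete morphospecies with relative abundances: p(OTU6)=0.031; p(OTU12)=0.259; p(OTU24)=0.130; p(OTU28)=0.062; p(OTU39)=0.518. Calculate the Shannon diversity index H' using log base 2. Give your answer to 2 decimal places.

1.78

Each pᵢ log₂ pᵢ term (working shown to 4 dp, full precision carried): 0.031×(-5.0116)=-0.1554, 0.259×(-1.9490)=-0.5048, 0.13×(-2.9434)=-0.3826, 0.062×(-4.0116)=-0.2487, 0.518×(-0.9490)=-0.4916.
Sum = -1.7831, so H' = 1.78.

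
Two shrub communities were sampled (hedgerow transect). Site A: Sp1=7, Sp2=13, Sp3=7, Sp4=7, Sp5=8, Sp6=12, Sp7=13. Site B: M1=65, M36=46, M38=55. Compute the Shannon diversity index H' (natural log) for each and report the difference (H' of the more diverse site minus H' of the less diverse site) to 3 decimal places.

0.817

Site A: N=67, proportions 0.10448, 0.19403, 0.10448, 0.10448, 0.1194, 0.1791, 0.19403, giving H' = 1.90608 (working shown to 5 dp, full precision carried).
Site B: N=166, proportions 0.39157, 0.27711, 0.33133, giving H' = 1.08876.
Difference = |1.90608 − 1.08876| = 0.81732, i.e. 0.817 to 3 decimal places.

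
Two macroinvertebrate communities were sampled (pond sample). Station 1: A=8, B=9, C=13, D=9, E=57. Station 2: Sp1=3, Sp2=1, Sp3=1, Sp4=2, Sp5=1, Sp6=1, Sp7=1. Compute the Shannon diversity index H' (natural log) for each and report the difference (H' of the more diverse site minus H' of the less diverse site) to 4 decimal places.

0.6032

Station 1: N=96, proportions 0.083333, 0.09375, 0.135417, 0.09375, 0.59375, giving H' = 1.231183 (working shown to 6 dp, full precision carried).
Station 2: N=10, proportions 0.3, 0.1, 0.1, 0.2, 0.1, 0.1, 0.1, giving H' = 1.834372.
Difference = |1.231183 − 1.834372| = 0.603189, i.e. 0.6032 to 4 decimal places.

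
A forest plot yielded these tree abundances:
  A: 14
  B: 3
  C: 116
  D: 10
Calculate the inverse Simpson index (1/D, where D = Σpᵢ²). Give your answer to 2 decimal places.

Total N = 14+3+116+10 = 143, so the proportions are 0.0979, 0.02098, 0.81119, 0.06993 (working shown to 5 dp, full precision carried).
D = 0.0979² + 0.02098² + 0.81119² + 0.06993² = 0.00958 + 0.00044 + 0.65803 + 0.00489 = 0.67294.
So 1/D = 1.4860, i.e. 1.49 to 2 decimal places.

1.49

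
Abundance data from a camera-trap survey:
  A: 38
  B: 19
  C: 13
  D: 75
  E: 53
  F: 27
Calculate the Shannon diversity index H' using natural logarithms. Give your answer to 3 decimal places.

1.635

Total N = 38+19+13+75+53+27 = 225, so the proportions are 0.16889, 0.08444, 0.05778, 0.33333, 0.23556, 0.12 (working shown to 5 dp, full precision carried).
Each pᵢ ln pᵢ term: 0.16889×(-1.77851)=-0.30037, 0.08444×(-2.47166)=-0.20872, 0.05778×(-2.85115)=-0.16473, 0.33333×(-1.09861)=-0.36620, 0.23556×(-1.44581)=-0.34057, 0.12×(-2.12026)=-0.25443.
Sum = -1.63503, so H' = 1.635.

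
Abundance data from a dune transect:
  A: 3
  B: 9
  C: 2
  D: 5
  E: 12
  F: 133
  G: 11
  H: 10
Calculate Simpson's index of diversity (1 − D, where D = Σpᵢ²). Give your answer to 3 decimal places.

0.469

Total N = 3+9+2+5+12+133+11+10 = 185, so the proportions are 0.01622, 0.04865, 0.01081, 0.02703, 0.06486, 0.71892, 0.05946, 0.05405 (working shown to 5 dp, full precision carried).
D = 0.01622² + 0.04865² + 0.01081² + 0.02703² + 0.06486² + 0.71892² + 0.05946² + 0.05405² = 0.00026 + 0.00237 + 0.00012 + 0.00073 + 0.00421 + 0.51684 + 0.00354 + 0.00292 = 0.53099.
So 1 − D = 0.46901, i.e. 0.469 to 3 decimal places.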